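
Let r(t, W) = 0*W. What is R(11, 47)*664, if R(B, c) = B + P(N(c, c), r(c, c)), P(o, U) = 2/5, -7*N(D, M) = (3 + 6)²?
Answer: 37848/5 ≈ 7569.6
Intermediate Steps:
N(D, M) = -81/7 (N(D, M) = -(3 + 6)²/7 = -⅐*9² = -⅐*81 = -81/7)
r(t, W) = 0
P(o, U) = ⅖ (P(o, U) = 2*(⅕) = ⅖)
R(B, c) = ⅖ + B (R(B, c) = B + ⅖ = ⅖ + B)
R(11, 47)*664 = (⅖ + 11)*664 = (57/5)*664 = 37848/5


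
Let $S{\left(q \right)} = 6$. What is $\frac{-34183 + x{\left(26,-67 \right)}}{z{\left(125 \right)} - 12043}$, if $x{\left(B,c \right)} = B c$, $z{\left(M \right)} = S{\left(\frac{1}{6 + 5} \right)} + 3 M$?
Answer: $\frac{35925}{11662} \approx 3.0805$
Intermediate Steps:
$z{\left(M \right)} = 6 + 3 M$
$\frac{-34183 + x{\left(26,-67 \right)}}{z{\left(125 \right)} - 12043} = \frac{-34183 + 26 \left(-67\right)}{\left(6 + 3 \cdot 125\right) - 12043} = \frac{-34183 - 1742}{\left(6 + 375\right) - 12043} = - \frac{35925}{381 - 12043} = - \frac{35925}{-11662} = \left(-35925\right) \left(- \frac{1}{11662}\right) = \frac{35925}{11662}$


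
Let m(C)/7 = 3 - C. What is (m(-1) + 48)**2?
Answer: 5776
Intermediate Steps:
m(C) = 21 - 7*C (m(C) = 7*(3 - C) = 21 - 7*C)
(m(-1) + 48)**2 = ((21 - 7*(-1)) + 48)**2 = ((21 + 7) + 48)**2 = (28 + 48)**2 = 76**2 = 5776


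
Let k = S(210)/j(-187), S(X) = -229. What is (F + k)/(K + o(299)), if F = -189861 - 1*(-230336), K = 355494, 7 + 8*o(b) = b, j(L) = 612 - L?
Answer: 64678592/568137739 ≈ 0.11384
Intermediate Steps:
o(b) = -7/8 + b/8
F = 40475 (F = -189861 + 230336 = 40475)
k = -229/799 (k = -229/(612 - 1*(-187)) = -229/(612 + 187) = -229/799 ≈ -0.28661)
(F + k)/(K + o(299)) = (40475 - 229/799)/(355494 + (-7/8 + (1/8)*299)) = 32339296/(799*(355494 + (-7/8 + 299/8))) = 32339296/(799*(355494 + 73/2)) = 32339296/(799*(711061/2)) = (32339296/799)*(2/711061) = 64678592/568137739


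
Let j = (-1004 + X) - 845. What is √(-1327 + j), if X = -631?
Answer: 9*I*√47 ≈ 61.701*I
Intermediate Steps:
j = -2480 (j = (-1004 - 631) - 845 = -1635 - 845 = -2480)
√(-1327 + j) = √(-1327 - 2480) = √(-3807) = 9*I*√47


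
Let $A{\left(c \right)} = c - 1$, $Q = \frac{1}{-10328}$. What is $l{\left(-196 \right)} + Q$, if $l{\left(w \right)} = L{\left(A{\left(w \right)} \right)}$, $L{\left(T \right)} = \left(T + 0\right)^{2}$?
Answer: $\frac{400819351}{10328} \approx 38809.0$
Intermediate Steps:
$Q = - \frac{1}{10328} \approx -9.6824 \cdot 10^{-5}$
$A{\left(c \right)} = -1 + c$
$L{\left(T \right)} = T^{2}$
$l{\left(w \right)} = \left(-1 + w\right)^{2}$
$l{\left(-196 \right)} + Q = \left(-1 - 196\right)^{2} - \frac{1}{10328} = \left(-197\right)^{2} - \frac{1}{10328} = 38809 - \frac{1}{10328} = \frac{400819351}{10328}$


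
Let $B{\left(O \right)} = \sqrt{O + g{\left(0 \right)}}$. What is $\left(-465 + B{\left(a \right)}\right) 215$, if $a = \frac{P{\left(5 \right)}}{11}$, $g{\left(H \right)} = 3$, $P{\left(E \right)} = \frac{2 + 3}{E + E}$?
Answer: $-99975 + \frac{215 \sqrt{1474}}{22} \approx -99600.0$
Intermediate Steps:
$P{\left(E \right)} = \frac{5}{2 E}$
$a = \frac{1}{22}$ ($a = \frac{\frac{5}{2} \cdot \frac{1}{5}}{11} = \frac{5}{2} \cdot \frac{1}{5} \cdot \frac{1}{11} = \frac{1}{2} \cdot \frac{1}{11} = \frac{1}{22} \approx 0.045455$)
$B{\left(O \right)} = \sqrt{3 + O}$ ($B{\left(O \right)} = \sqrt{O + 3} = \sqrt{3 + O}$)
$\left(-465 + B{\left(a \right)}\right) 215 = \left(-465 + \sqrt{3 + \frac{1}{22}}\right) 215 = \left(-465 + \sqrt{\frac{67}{22}}\right) 215 = \left(-465 + \frac{\sqrt{1474}}{22}\right) 215 = -99975 + \frac{215 \sqrt{1474}}{22}$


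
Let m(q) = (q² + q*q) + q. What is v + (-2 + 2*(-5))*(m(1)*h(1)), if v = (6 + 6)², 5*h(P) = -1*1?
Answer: 756/5 ≈ 151.20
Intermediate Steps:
h(P) = -⅕ (h(P) = (-1*1)/5 = (⅕)*(-1) = -⅕)
m(q) = q + 2*q² (m(q) = (q² + q²) + q = 2*q² + q = q + 2*q²)
v = 144 (v = 12² = 144)
v + (-2 + 2*(-5))*(m(1)*h(1)) = 144 + (-2 + 2*(-5))*((1*(1 + 2*1))*(-⅕)) = 144 + (-2 - 10)*((1*(1 + 2))*(-⅕)) = 144 - 12*1*3*(-1)/5 = 144 - 36*(-1)/5 = 144 - 12*(-⅗) = 144 + 36/5 = 756/5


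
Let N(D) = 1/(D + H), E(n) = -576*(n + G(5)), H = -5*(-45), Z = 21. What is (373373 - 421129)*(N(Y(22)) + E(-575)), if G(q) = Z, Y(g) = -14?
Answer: -3215456609420/211 ≈ -1.5239e+10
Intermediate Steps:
H = 225
G(q) = 21
E(n) = -12096 - 576*n (E(n) = -576*(n + 21) = -576*(21 + n) = -12096 - 576*n)
N(D) = 1/(225 + D) (N(D) = 1/(D + 225) = 1/(225 + D))
(373373 - 421129)*(N(Y(22)) + E(-575)) = (373373 - 421129)*(1/(225 - 14) + (-12096 - 576*(-575))) = -47756*(1/211 + (-12096 + 331200)) = -47756*(1/211 + 319104) = -47756*67330945/211 = -3215456609420/211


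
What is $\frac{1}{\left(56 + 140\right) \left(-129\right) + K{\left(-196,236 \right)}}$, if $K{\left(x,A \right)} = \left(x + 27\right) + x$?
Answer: $- \frac{1}{25649} \approx -3.8988 \cdot 10^{-5}$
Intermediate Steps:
$K{\left(x,A \right)} = 27 + 2 x$ ($K{\left(x,A \right)} = \left(27 + x\right) + x = 27 + 2 x$)
$\frac{1}{\left(56 + 140\right) \left(-129\right) + K{\left(-196,236 \right)}} = \frac{1}{\left(56 + 140\right) \left(-129\right) + \left(27 + 2 \left(-196\right)\right)} = \frac{1}{196 \left(-129\right) + \left(27 - 392\right)} = \frac{1}{-25284 - 365} = \frac{1}{-25649} = - \frac{1}{25649}$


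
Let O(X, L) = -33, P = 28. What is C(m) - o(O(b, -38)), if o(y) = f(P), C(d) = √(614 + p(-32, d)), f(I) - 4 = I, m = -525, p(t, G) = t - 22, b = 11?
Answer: -32 + 4*√35 ≈ -8.3357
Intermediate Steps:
p(t, G) = -22 + t
f(I) = 4 + I
C(d) = 4*√35 (C(d) = √(614 + (-22 - 32)) = √(614 - 54) = √560 = 4*√35)
o(y) = 32 (o(y) = 4 + 28 = 32)
C(m) - o(O(b, -38)) = 4*√35 - 1*32 = 4*√35 - 32 = -32 + 4*√35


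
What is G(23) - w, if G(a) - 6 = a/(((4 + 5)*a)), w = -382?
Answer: 3493/9 ≈ 388.11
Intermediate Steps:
G(a) = 55/9 (G(a) = 6 + a/(((4 + 5)*a)) = 6 + a/((9*a)) = 6 + a*(1/(9*a)) = 6 + ⅑ = 55/9)
G(23) - w = 55/9 - 1*(-382) = 55/9 + 382 = 3493/9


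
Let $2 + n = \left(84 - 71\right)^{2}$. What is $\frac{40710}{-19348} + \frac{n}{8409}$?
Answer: $- \frac{169549637}{81348666} \approx -2.0842$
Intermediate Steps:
$n = 167$ ($n = -2 + \left(84 - 71\right)^{2} = -2 + 13^{2} = -2 + 169 = 167$)
$\frac{40710}{-19348} + \frac{n}{8409} = \frac{40710}{-19348} + \frac{167}{8409} = 40710 \left(- \frac{1}{19348}\right) + 167 \cdot \frac{1}{8409} = - \frac{20355}{9674} + \frac{167}{8409} = - \frac{169549637}{81348666}$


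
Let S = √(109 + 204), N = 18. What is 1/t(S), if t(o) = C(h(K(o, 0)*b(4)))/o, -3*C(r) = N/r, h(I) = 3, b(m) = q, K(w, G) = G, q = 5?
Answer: -√313/2 ≈ -8.8459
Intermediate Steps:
b(m) = 5
C(r) = -6/r
S = √313 ≈ 17.692
t(o) = -2/o (t(o) = (-6/3)/o = (-6*⅓)/o = -2/o)
1/t(S) = 1/(-2*√313/313) = -√313/2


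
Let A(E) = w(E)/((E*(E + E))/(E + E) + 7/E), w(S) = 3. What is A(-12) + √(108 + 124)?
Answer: -36/151 + 2*√58 ≈ 14.993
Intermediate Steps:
A(E) = 3/(E + 7/E) (A(E) = 3/((E*(E + E))/(E + E) + 7/E) = 3/((E*(2*E))/((2*E)) + 7/E) = 3/((2*E²)*(1/(2*E)) + 7/E) = 3/(E + 7/E))
A(-12) + √(108 + 124) = 3*(-12)/(7 + (-12)²) + √(108 + 124) = 3*(-12)/(7 + 144) + √232 = 3*(-12)/151 + 2*√58 = 3*(-12)*(1/151) + 2*√58 = -36/151 + 2*√58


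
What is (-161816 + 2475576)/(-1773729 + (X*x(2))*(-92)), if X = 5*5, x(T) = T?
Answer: -2313760/1778329 ≈ -1.3011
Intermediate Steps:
X = 25
(-161816 + 2475576)/(-1773729 + (X*x(2))*(-92)) = (-161816 + 2475576)/(-1773729 + (25*2)*(-92)) = 2313760/(-1773729 + 50*(-92)) = 2313760/(-1773729 - 4600) = 2313760/(-1778329) = 2313760*(-1/1778329) = -2313760/1778329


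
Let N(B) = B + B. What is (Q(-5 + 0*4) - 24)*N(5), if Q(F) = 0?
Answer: -240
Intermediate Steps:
N(B) = 2*B
(Q(-5 + 0*4) - 24)*N(5) = (0 - 24)*(2*5) = -24*10 = -240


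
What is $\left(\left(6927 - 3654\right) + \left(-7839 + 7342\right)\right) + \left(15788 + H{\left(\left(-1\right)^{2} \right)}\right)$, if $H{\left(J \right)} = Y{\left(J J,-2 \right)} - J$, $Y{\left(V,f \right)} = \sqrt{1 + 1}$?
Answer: $18563 + \sqrt{2} \approx 18564.0$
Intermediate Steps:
$Y{\left(V,f \right)} = \sqrt{2}$
$H{\left(J \right)} = \sqrt{2} - J$
$\left(\left(6927 - 3654\right) + \left(-7839 + 7342\right)\right) + \left(15788 + H{\left(\left(-1\right)^{2} \right)}\right) = \left(\left(6927 - 3654\right) + \left(-7839 + 7342\right)\right) + \left(15788 + \left(\sqrt{2} - \left(-1\right)^{2}\right)\right) = \left(3273 - 497\right) + \left(15788 + \left(\sqrt{2} - 1\right)\right) = 2776 + \left(15788 - \left(1 - \sqrt{2}\right)\right) = 2776 + \left(15787 + \sqrt{2}\right) = 18563 + \sqrt{2}$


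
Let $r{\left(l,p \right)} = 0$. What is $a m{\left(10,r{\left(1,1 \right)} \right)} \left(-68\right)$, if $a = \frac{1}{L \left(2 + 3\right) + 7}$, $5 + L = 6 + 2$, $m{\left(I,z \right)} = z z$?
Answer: $0$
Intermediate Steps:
$m{\left(I,z \right)} = z^{2}$
$L = 3$ ($L = -5 + \left(6 + 2\right) = -5 + 8 = 3$)
$a = \frac{1}{22}$ ($a = \frac{1}{3 \left(2 + 3\right) + 7} = \frac{1}{3 \cdot 5 + 7} = \frac{1}{15 + 7} = \frac{1}{22} \approx 0.045455$)
$a m{\left(10,r{\left(1,1 \right)} \right)} \left(-68\right) = \frac{0^{2}}{22} \left(-68\right) = \frac{1}{22} \cdot 0 \left(-68\right) = 0 \left(-68\right) = 0$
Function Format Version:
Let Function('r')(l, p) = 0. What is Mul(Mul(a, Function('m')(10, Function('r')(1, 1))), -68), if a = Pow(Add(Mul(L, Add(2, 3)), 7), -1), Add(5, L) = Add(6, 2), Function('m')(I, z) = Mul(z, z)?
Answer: 0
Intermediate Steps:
Function('m')(I, z) = Pow(z, 2)
L = 3 (L = Add(-5, Add(6, 2)) = Add(-5, 8) = 3)
a = Rational(1, 22) (a = Pow(Add(Mul(3, Add(2, 3)), 7), -1) = Pow(Add(Mul(3, 5), 7), -1) = Pow(Add(15, 7), -1) = Pow(22, -1) = Rational(1, 22) ≈ 0.045455)
Mul(Mul(a, Function('m')(10, Function('r')(1, 1))), -68) = Mul(Mul(Rational(1, 22), Pow(0, 2)), -68) = Mul(Mul(Rational(1, 22), 0), -68) = Mul(0, -68) = 0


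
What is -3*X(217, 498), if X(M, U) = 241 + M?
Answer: -1374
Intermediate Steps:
-3*X(217, 498) = -3*(241 + 217) = -3*458 = -1374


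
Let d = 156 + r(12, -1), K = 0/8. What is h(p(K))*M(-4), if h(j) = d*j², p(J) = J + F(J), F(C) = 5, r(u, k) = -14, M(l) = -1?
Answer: -3550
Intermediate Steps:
K = 0 (K = 0*(⅛) = 0)
p(J) = 5 + J (p(J) = J + 5 = 5 + J)
d = 142 (d = 156 - 14 = 142)
h(j) = 142*j²
h(p(K))*M(-4) = (142*(5 + 0)²)*(-1) = (142*5²)*(-1) = (142*25)*(-1) = 3550*(-1) = -3550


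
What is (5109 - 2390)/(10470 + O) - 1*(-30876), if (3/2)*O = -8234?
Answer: 461357349/14942 ≈ 30877.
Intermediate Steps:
O = -16468/3 (O = (2/3)*(-8234) = -16468/3 ≈ -5489.3)
(5109 - 2390)/(10470 + O) - 1*(-30876) = (5109 - 2390)/(10470 - 16468/3) - 1*(-30876) = 2719/(14942/3) + 30876 = 2719*(3/14942) + 30876 = 8157/14942 + 30876 = 461357349/14942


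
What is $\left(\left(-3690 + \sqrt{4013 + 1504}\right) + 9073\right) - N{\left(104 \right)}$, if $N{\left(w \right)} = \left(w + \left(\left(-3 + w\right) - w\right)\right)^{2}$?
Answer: $-4818 + 3 \sqrt{613} \approx -4743.7$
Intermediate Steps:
$N{\left(w \right)} = \left(-3 + w\right)^{2}$ ($N{\left(w \right)} = \left(w - 3\right)^{2} = \left(-3 + w\right)^{2}$)
$\left(\left(-3690 + \sqrt{4013 + 1504}\right) + 9073\right) - N{\left(104 \right)} = \left(\left(-3690 + \sqrt{4013 + 1504}\right) + 9073\right) - \left(-3 + 104\right)^{2} = \left(\left(-3690 + \sqrt{5517}\right) + 9073\right) - 101^{2} = \left(\left(-3690 + 3 \sqrt{613}\right) + 9073\right) - 10201 = \left(5383 + 3 \sqrt{613}\right) - 10201 = -4818 + 3 \sqrt{613}$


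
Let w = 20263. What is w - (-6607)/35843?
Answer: 726293316/35843 ≈ 20263.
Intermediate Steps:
w - (-6607)/35843 = 20263 - (-6607)/35843 = 20263 - 1*(-6607/35843) = 20263 + 6607/35843 = 726293316/35843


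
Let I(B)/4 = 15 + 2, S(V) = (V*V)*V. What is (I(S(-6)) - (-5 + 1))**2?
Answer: 5184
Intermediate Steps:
S(V) = V**3 (S(V) = V**2*V = V**3)
I(B) = 68 (I(B) = 4*(15 + 2) = 4*17 = 68)
(I(S(-6)) - (-5 + 1))**2 = (68 - (-5 + 1))**2 = (68 - 1*(-4))**2 = (68 + 4)**2 = 72**2 = 5184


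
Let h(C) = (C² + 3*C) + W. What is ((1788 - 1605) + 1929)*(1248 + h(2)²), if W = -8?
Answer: 2644224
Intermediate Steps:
h(C) = -8 + C² + 3*C (h(C) = (C² + 3*C) - 8 = -8 + C² + 3*C)
((1788 - 1605) + 1929)*(1248 + h(2)²) = ((1788 - 1605) + 1929)*(1248 + (-8 + 2² + 3*2)²) = (183 + 1929)*(1248 + (-8 + 4 + 6)²) = 2112*(1248 + 2²) = 2112*(1248 + 4) = 2112*1252 = 2644224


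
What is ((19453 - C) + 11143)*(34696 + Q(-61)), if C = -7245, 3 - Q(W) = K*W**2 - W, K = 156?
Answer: -20655055758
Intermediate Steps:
Q(W) = 3 + W - 156*W**2 (Q(W) = 3 - (156*W**2 - W) = 3 - (-W + 156*W**2) = 3 + (W - 156*W**2) = 3 + W - 156*W**2)
((19453 - C) + 11143)*(34696 + Q(-61)) = ((19453 - 1*(-7245)) + 11143)*(34696 + (3 - 61 - 156*(-61)**2)) = ((19453 + 7245) + 11143)*(34696 + (3 - 61 - 156*3721)) = (26698 + 11143)*(34696 + (3 - 61 - 580476)) = 37841*(34696 - 580534) = 37841*(-545838) = -20655055758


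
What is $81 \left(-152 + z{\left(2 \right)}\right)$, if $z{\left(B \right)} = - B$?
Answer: $-12474$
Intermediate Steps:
$81 \left(-152 + z{\left(2 \right)}\right) = 81 \left(-152 - 2\right) = 81 \left(-154\right) = -12474$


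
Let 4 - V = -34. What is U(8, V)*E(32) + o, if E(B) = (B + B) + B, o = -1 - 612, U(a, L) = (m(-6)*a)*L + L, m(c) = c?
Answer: -172069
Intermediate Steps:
V = 38 (V = 4 - 1*(-34) = 4 + 34 = 38)
U(a, L) = L - 6*L*a (U(a, L) = (-6*a)*L + L = -6*L*a + L = L - 6*L*a)
o = -613
E(B) = 3*B (E(B) = 2*B + B = 3*B)
U(8, V)*E(32) + o = (38*(1 - 6*8))*(3*32) - 613 = (38*(1 - 48))*96 - 613 = (38*(-47))*96 - 613 = -1786*96 - 613 = -171456 - 613 = -172069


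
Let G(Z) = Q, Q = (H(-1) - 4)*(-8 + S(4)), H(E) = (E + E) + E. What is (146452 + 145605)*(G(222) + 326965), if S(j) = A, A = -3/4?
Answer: 382041221985/4 ≈ 9.5510e+10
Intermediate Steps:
A = -3/4 (A = -3*1/4 = -3/4 ≈ -0.75000)
S(j) = -3/4
H(E) = 3*E (H(E) = 2*E + E = 3*E)
Q = 245/4 (Q = (3*(-1) - 4)*(-8 - 3/4) = (-3 - 4)*(-35/4) = -7*(-35/4) = 245/4 ≈ 61.250)
G(Z) = 245/4
(146452 + 145605)*(G(222) + 326965) = (146452 + 145605)*(245/4 + 326965) = 292057*(1308105/4) = 382041221985/4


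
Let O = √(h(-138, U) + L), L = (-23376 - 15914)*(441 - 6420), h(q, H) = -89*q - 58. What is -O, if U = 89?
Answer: -√234927134 ≈ -15327.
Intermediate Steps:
h(q, H) = -58 - 89*q
L = 234914910 (L = -39290*(-5979) = 234914910)
O = √234927134 (O = √((-58 - 89*(-138)) + 234914910) = √((-58 + 12282) + 234914910) = √(12224 + 234914910) = √234927134 ≈ 15327.)
-O = -√234927134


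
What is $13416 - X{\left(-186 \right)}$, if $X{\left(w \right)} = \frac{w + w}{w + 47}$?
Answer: $\frac{1864452}{139} \approx 13413.0$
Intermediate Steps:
$X{\left(w \right)} = \frac{2 w}{47 + w}$
$13416 - X{\left(-186 \right)} = 13416 - 2 \left(-186\right) \frac{1}{47 - 186} = 13416 - 2 \left(-186\right) \frac{1}{-139} = 13416 - 2 \left(-186\right) \left(- \frac{1}{139}\right) = 13416 - \frac{372}{139} = \frac{1864452}{139}$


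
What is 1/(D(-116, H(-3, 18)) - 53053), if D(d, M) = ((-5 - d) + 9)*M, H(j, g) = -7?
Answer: -1/53893 ≈ -1.8555e-5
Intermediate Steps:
D(d, M) = M*(4 - d) (D(d, M) = (4 - d)*M = M*(4 - d))
1/(D(-116, H(-3, 18)) - 53053) = 1/(-7*(4 - 1*(-116)) - 53053) = 1/(-7*(4 + 116) - 53053) = 1/(-7*120 - 53053) = 1/(-840 - 53053) = 1/(-53893) = -1/53893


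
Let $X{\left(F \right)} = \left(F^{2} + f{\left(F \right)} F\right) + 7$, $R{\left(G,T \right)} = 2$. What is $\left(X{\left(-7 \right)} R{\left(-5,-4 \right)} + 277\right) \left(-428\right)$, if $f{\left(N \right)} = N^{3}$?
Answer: $-2221748$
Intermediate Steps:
$X{\left(F \right)} = 7 + F^{2} + F^{4}$ ($X{\left(F \right)} = \left(F^{2} + F^{3} F\right) + 7 = \left(F^{2} + F^{4}\right) + 7 = 7 + F^{2} + F^{4}$)
$\left(X{\left(-7 \right)} R{\left(-5,-4 \right)} + 277\right) \left(-428\right) = \left(\left(7 + \left(-7\right)^{2} + \left(-7\right)^{4}\right) 2 + 277\right) \left(-428\right) = \left(\left(7 + 49 + 2401\right) 2 + 277\right) \left(-428\right) = \left(2457 \cdot 2 + 277\right) \left(-428\right) = \left(4914 + 277\right) \left(-428\right) = 5191 \left(-428\right) = -2221748$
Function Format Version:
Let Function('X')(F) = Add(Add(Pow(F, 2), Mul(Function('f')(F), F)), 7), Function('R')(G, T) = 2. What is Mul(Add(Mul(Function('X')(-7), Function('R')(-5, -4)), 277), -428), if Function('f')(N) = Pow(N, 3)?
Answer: -2221748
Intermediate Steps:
Function('X')(F) = Add(7, Pow(F, 2), Pow(F, 4)) (Function('X')(F) = Add(Add(Pow(F, 2), Mul(Pow(F, 3), F)), 7) = Add(Add(Pow(F, 2), Pow(F, 4)), 7) = Add(7, Pow(F, 2), Pow(F, 4)))
Mul(Add(Mul(Function('X')(-7), Function('R')(-5, -4)), 277), -428) = Mul(Add(Mul(Add(7, Pow(-7, 2), Pow(-7, 4)), 2), 277), -428) = Mul(Add(Mul(Add(7, 49, 2401), 2), 277), -428) = Mul(Add(Mul(2457, 2), 277), -428) = Mul(Add(4914, 277), -428) = Mul(5191, -428) = -2221748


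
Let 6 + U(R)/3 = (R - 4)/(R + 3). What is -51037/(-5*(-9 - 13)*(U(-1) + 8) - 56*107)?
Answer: 7291/1131 ≈ 6.4465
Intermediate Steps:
U(R) = -18 + 3*(-4 + R)/(3 + R) (U(R) = -18 + 3*((R - 4)/(R + 3)) = -18 + 3*((-4 + R)/(3 + R)) = -18 + 3*(-4 + R)/(3 + R))
-51037/(-5*(-9 - 13)*(U(-1) + 8) - 56*107) = -51037/(-5*(-9 - 13)*(3*(-22 - 5*(-1))/(3 - 1) + 8) - 56*107) = -51037/(-(-110)*(3*(-22 + 5)/2 + 8) - 5992) = -51037/(-(-110)*(3*(½)*(-17) + 8) - 5992) = -51037/(-(-110)*(-51/2 + 8) - 5992) = -51037/(-(-110)*(-35)/2 - 5992) = -51037/(-5*385 - 5992) = -51037/(-1925 - 5992) = -51037/(-7917) = -51037*(-1/7917) = 7291/1131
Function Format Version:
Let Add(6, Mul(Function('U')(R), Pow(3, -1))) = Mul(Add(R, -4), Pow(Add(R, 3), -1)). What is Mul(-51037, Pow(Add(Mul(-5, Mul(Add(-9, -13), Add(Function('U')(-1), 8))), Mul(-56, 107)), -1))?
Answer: Rational(7291, 1131) ≈ 6.4465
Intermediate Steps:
Function('U')(R) = Add(-18, Mul(3, Pow(Add(3, R), -1), Add(-4, R))) (Function('U')(R) = Add(-18, Mul(3, Mul(Add(R, -4), Pow(Add(R, 3), -1)))) = Add(-18, Mul(3, Mul(Add(-4, R), Pow(Add(3, R), -1)))) = Add(-18, Mul(3, Mul(Pow(Add(3, R), -1), Add(-4, R)))) = Add(-18, Mul(3, Pow(Add(3, R), -1), Add(-4, R))))
Mul(-51037, Pow(Add(Mul(-5, Mul(Add(-9, -13), Add(Function('U')(-1), 8))), Mul(-56, 107)), -1)) = Mul(-51037, Pow(Add(Mul(-5, Mul(Add(-9, -13), Add(Mul(3, Pow(Add(3, -1), -1), Add(-22, Mul(-5, -1))), 8))), Mul(-56, 107)), -1)) = Mul(-51037, Pow(Add(Mul(-5, Mul(-22, Add(Mul(3, Pow(2, -1), Add(-22, 5)), 8))), -5992), -1)) = Mul(-51037, Pow(Add(Mul(-5, Mul(-22, Add(Mul(3, Rational(1, 2), -17), 8))), -5992), -1)) = Mul(-51037, Pow(Add(Mul(-5, Mul(-22, Add(Rational(-51, 2), 8))), -5992), -1)) = Mul(-51037, Pow(Add(Mul(-5, Mul(-22, Rational(-35, 2))), -5992), -1)) = Mul(-51037, Pow(Add(Mul(-5, 385), -5992), -1)) = Mul(-51037, Pow(Add(-1925, -5992), -1)) = Mul(-51037, Pow(-7917, -1)) = Mul(-51037, Rational(-1, 7917)) = Rational(7291, 1131)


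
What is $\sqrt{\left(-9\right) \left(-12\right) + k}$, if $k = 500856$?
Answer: $2 \sqrt{125241} \approx 707.79$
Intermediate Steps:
$\sqrt{\left(-9\right) \left(-12\right) + k} = \sqrt{\left(-9\right) \left(-12\right) + 500856} = \sqrt{108 + 500856} = \sqrt{500964} = 2 \sqrt{125241}$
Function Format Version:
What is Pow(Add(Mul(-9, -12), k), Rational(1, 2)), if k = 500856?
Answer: Mul(2, Pow(125241, Rational(1, 2))) ≈ 707.79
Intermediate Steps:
Pow(Add(Mul(-9, -12), k), Rational(1, 2)) = Pow(Add(Mul(-9, -12), 500856), Rational(1, 2)) = Pow(Add(108, 500856), Rational(1, 2)) = Pow(500964, Rational(1, 2)) = Mul(2, Pow(125241, Rational(1, 2)))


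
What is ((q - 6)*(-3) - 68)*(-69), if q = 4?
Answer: 4278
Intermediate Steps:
((q - 6)*(-3) - 68)*(-69) = ((4 - 6)*(-3) - 68)*(-69) = (-2*(-3) - 68)*(-69) = (6 - 68)*(-69) = -62*(-69) = 4278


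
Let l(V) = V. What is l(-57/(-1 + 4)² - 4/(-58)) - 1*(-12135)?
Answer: 1055200/87 ≈ 12129.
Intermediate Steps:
l(-57/(-1 + 4)² - 4/(-58)) - 1*(-12135) = (-57/(-1 + 4)² - 4/(-58)) - 1*(-12135) = (-57/(3²) - 4*(-1/58)) + 12135 = (-57/9 + 2/29) + 12135 = (-57*⅑ + 2/29) + 12135 = (-19/3 + 2/29) + 12135 = -545/87 + 12135 = 1055200/87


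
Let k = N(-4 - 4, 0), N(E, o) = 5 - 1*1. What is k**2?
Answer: 16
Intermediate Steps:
N(E, o) = 4 (N(E, o) = 5 - 1 = 4)
k = 4
k**2 = 4**2 = 16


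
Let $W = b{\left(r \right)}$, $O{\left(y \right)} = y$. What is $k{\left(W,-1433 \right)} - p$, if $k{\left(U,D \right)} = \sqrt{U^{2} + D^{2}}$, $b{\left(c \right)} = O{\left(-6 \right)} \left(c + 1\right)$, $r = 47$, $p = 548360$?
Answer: $-548360 + \sqrt{2136433} \approx -5.469 \cdot 10^{5}$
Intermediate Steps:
$b{\left(c \right)} = -6 - 6 c$ ($b{\left(c \right)} = - 6 \left(c + 1\right) = - 6 \left(1 + c\right) = -6 - 6 c$)
$W = -288$ ($W = -6 - 282 = -288$)
$k{\left(U,D \right)} = \sqrt{D^{2} + U^{2}}$
$k{\left(W,-1433 \right)} - p = \sqrt{\left(-1433\right)^{2} + \left(-288\right)^{2}} - 548360 = \sqrt{2053489 + 82944} - 548360 = \sqrt{2136433} - 548360 = -548360 + \sqrt{2136433}$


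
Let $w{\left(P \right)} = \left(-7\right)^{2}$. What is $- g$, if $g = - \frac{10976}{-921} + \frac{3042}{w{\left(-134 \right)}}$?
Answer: $- \frac{3339506}{45129} \approx -73.999$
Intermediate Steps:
$w{\left(P \right)} = 49$
$g = \frac{3339506}{45129}$ ($g = - \frac{10976}{-921} + \frac{3042}{49} = \left(-10976\right) \left(- \frac{1}{921}\right) + 3042 \cdot \frac{1}{49} = \frac{10976}{921} + \frac{3042}{49} = \frac{3339506}{45129} \approx 73.999$)
$- g = \left(-1\right) \frac{3339506}{45129} = - \frac{3339506}{45129}$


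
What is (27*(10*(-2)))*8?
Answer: -4320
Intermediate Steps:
(27*(10*(-2)))*8 = (27*(-20))*8 = -540*8 = -4320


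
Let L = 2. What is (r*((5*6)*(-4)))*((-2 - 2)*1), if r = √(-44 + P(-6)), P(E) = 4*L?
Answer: 2880*I ≈ 2880.0*I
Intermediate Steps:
P(E) = 8 (P(E) = 4*2 = 8)
r = 6*I (r = √(-44 + 8) = √(-36) = 6*I ≈ 6.0*I)
(r*((5*6)*(-4)))*((-2 - 2)*1) = ((6*I)*((5*6)*(-4)))*((-2 - 2)*1) = ((6*I)*(30*(-4)))*(-4*1) = ((6*I)*(-120))*(-4) = -720*I*(-4) = 2880*I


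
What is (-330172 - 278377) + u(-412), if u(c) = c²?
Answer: -438805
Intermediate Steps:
(-330172 - 278377) + u(-412) = (-330172 - 278377) + (-412)² = -608549 + 169744 = -438805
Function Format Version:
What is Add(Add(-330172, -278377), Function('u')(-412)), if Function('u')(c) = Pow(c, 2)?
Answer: -438805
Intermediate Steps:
Add(Add(-330172, -278377), Function('u')(-412)) = Add(Add(-330172, -278377), Pow(-412, 2)) = Add(-608549, 169744) = -438805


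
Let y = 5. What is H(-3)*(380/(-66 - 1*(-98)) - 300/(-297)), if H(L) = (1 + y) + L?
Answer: 10205/264 ≈ 38.655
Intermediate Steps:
H(L) = 6 + L (H(L) = (1 + 5) + L = 6 + L)
H(-3)*(380/(-66 - 1*(-98)) - 300/(-297)) = (6 - 3)*(380/(-66 - 1*(-98)) - 300/(-297)) = 3*(380/(-66 + 98) - 300*(-1/297)) = 3*(380/32 + 100/99) = 3*(380*(1/32) + 100/99) = 3*(95/8 + 100/99) = 3*(10205/792) = 10205/264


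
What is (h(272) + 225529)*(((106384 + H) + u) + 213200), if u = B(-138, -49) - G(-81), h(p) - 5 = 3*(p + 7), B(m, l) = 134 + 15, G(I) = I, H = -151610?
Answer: 38076507684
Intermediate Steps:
B(m, l) = 149
h(p) = 26 + 3*p (h(p) = 5 + 3*(p + 7) = 5 + 3*(7 + p) = 5 + (21 + 3*p) = 26 + 3*p)
u = 230 (u = 149 - 1*(-81) = 149 + 81 = 230)
(h(272) + 225529)*(((106384 + H) + u) + 213200) = ((26 + 3*272) + 225529)*(((106384 - 151610) + 230) + 213200) = ((26 + 816) + 225529)*((-45226 + 230) + 213200) = (842 + 225529)*(-44996 + 213200) = 226371*168204 = 38076507684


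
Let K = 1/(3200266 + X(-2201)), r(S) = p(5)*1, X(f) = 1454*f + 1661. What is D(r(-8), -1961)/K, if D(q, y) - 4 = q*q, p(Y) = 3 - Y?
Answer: 13384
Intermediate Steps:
X(f) = 1661 + 1454*f
r(S) = -2 (r(S) = (3 - 1*5)*1 = (3 - 5)*1 = -2*1 = -2)
K = 1/1673 (K = 1/(3200266 + (1661 + 1454*(-2201))) = 1/(3200266 + (1661 - 3200254)) = 1/(3200266 - 3198593) = 1/1673 ≈ 0.00059773)
D(q, y) = 4 + q² (D(q, y) = 4 + q*q = 4 + q²)
D(r(-8), -1961)/K = (4 + (-2)²)/(1/1673) = (4 + 4)*1673 = 8*1673 = 13384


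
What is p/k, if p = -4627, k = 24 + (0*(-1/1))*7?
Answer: -4627/24 ≈ -192.79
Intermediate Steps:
k = 24 (k = 24 + (0*(-1*1))*7 = 24 + (0*(-1))*7 = 24 + 0*7 = 24 + 0 = 24)
p/k = -4627/24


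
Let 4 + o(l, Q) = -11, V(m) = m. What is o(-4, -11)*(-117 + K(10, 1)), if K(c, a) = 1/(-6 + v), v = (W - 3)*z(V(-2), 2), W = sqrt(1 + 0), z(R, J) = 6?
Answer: 10535/6 ≈ 1755.8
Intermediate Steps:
o(l, Q) = -15 (o(l, Q) = -4 - 11 = -15)
W = 1 (W = sqrt(1) = 1)
v = -12 (v = (1 - 3)*6 = -2*6 = -12)
K(c, a) = -1/18 (K(c, a) = 1/(-6 - 12) = 1/(-18) = -1/18)
o(-4, -11)*(-117 + K(10, 1)) = -15*(-117 - 1/18) = -15*(-2107/18) = 10535/6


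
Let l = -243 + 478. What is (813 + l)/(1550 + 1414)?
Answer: 262/741 ≈ 0.35358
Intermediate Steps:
l = 235
(813 + l)/(1550 + 1414) = (813 + 235)/(1550 + 1414) = 1048/2964 = 1048*(1/2964) = 262/741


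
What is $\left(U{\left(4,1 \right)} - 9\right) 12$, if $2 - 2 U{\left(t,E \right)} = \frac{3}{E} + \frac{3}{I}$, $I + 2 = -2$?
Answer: $- \frac{219}{2} \approx -109.5$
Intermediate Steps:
$I = -4$ ($I = -2 - 2 = -4$)
$U{\left(t,E \right)} = \frac{11}{8} - \frac{3}{2 E}$ ($U{\left(t,E \right)} = 1 - \frac{\frac{3}{E} + \frac{3}{-4}}{2} = 1 - \frac{\frac{3}{E} + 3 \left(- \frac{1}{4}\right)}{2} = 1 - \frac{\frac{3}{E} - \frac{3}{4}}{2} = 1 - \frac{- \frac{3}{4} + \frac{3}{E}}{2} = 1 + \left(\frac{3}{8} - \frac{3}{2 E}\right) = \frac{11}{8} - \frac{3}{2 E}$)
$\left(U{\left(4,1 \right)} - 9\right) 12 = \left(\frac{-12 + 11 \cdot 1}{8 \cdot 1} - 9\right) 12 = \left(\frac{1}{8} \cdot 1 \left(-12 + 11\right) - 9\right) 12 = \left(\frac{1}{8} \cdot 1 \left(-1\right) - 9\right) 12 = \left(- \frac{1}{8} - 9\right) 12 = \left(- \frac{73}{8}\right) 12 = - \frac{219}{2}$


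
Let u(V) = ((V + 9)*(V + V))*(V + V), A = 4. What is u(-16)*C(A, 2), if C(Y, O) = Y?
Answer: -28672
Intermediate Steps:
u(V) = 4*V**2*(9 + V) (u(V) = ((9 + V)*(2*V))*(2*V) = (2*V*(9 + V))*(2*V) = 4*V**2*(9 + V))
u(-16)*C(A, 2) = (4*(-16)**2*(9 - 16))*4 = (4*256*(-7))*4 = -7168*4 = -28672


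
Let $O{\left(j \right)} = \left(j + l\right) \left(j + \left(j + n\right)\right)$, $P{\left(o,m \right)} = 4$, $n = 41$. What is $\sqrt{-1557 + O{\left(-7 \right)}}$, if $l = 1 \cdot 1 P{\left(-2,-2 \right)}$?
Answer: $3 i \sqrt{182} \approx 40.472 i$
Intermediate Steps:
$l = 4$ ($l = 1 \cdot 1 \cdot 4 = 1 \cdot 4 = 4$)
$O{\left(j \right)} = \left(4 + j\right) \left(41 + 2 j\right)$ ($O{\left(j \right)} = \left(j + 4\right) \left(j + \left(j + 41\right)\right) = \left(4 + j\right) \left(j + \left(41 + j\right)\right) = \left(4 + j\right) \left(41 + 2 j\right)$)
$\sqrt{-1557 + O{\left(-7 \right)}} = \sqrt{-1557 + \left(164 + 2 \left(-7\right)^{2} + 49 \left(-7\right)\right)} = \sqrt{-1557 + \left(164 + 2 \cdot 49 - 343\right)} = \sqrt{-1557 + \left(164 + 98 - 343\right)} = \sqrt{-1557 - 81} = \sqrt{-1638} = 3 i \sqrt{182}$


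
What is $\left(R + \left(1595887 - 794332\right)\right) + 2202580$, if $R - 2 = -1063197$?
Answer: $1940940$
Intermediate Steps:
$R = -1063195$ ($R = 2 - 1063197 = -1063195$)
$\left(R + \left(1595887 - 794332\right)\right) + 2202580 = \left(-1063195 + \left(1595887 - 794332\right)\right) + 2202580 = \left(-1063195 + 801555\right) + 2202580 = -261640 + 2202580 = 1940940$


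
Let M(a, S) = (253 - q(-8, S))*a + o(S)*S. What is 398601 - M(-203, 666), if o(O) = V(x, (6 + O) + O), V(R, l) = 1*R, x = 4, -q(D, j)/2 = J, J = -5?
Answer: 445266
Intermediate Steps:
q(D, j) = 10 (q(D, j) = -2*(-5) = 10)
V(R, l) = R
o(O) = 4
M(a, S) = 4*S + 243*a (M(a, S) = (253 - 1*10)*a + 4*S = (253 - 10)*a + 4*S = 243*a + 4*S = 4*S + 243*a)
398601 - M(-203, 666) = 398601 - (4*666 + 243*(-203)) = 398601 - (2664 - 49329) = 398601 - 1*(-46665) = 398601 + 46665 = 445266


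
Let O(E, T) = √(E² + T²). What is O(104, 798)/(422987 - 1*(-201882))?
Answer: 2*√161905/624869 ≈ 0.0012879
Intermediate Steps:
O(104, 798)/(422987 - 1*(-201882)) = √(104² + 798²)/(422987 - 1*(-201882)) = √(10816 + 636804)/(422987 + 201882) = √647620/624869 = (2*√161905)*(1/624869) = 2*√161905/624869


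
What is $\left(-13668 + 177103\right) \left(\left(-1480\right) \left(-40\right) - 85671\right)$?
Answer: $-4326287885$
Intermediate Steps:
$\left(-13668 + 177103\right) \left(\left(-1480\right) \left(-40\right) - 85671\right) = 163435 \left(59200 - 85671\right) = 163435 \left(-26471\right) = -4326287885$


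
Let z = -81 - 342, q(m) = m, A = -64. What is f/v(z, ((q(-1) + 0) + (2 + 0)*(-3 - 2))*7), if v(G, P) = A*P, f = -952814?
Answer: -476407/2464 ≈ -193.35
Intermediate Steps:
z = -423
v(G, P) = -64*P
f/v(z, ((q(-1) + 0) + (2 + 0)*(-3 - 2))*7) = -952814*(-1/(448*((-1 + 0) + (2 + 0)*(-3 - 2)))) = -952814*(-1/(448*(-1 + 2*(-5)))) = -952814*(-1/(448*(-1 - 10))) = -952814/((-(-704)*7)) = -952814/((-64*(-77))) = -952814/4928 = -952814*1/4928 = -476407/2464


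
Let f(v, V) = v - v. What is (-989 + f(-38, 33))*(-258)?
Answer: 255162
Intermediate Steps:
f(v, V) = 0
(-989 + f(-38, 33))*(-258) = (-989 + 0)*(-258) = -989*(-258) = 255162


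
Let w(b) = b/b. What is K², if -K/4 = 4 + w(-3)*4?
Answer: 1024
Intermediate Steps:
w(b) = 1
K = -32 (K = -4*(4 + 1*4) = -4*(4 + 4) = -4*8 = -32)
K² = (-32)² = 1024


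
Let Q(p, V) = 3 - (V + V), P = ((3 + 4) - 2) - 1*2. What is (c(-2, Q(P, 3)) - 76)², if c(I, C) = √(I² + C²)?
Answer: (76 - √13)² ≈ 5241.0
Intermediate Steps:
P = 3 (P = (7 - 2) - 2 = 5 - 2 = 3)
Q(p, V) = 3 - 2*V
c(I, C) = √(C² + I²)
(c(-2, Q(P, 3)) - 76)² = (√((3 - 2*3)² + (-2)²) - 76)² = (√((3 - 6)² + 4) - 76)² = (√((-3)² + 4) - 76)² = (√(9 + 4) - 76)² = (√13 - 76)² = (-76 + √13)²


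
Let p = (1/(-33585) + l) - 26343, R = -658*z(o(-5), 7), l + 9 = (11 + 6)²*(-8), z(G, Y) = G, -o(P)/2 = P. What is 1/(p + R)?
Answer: -33585/1183669741 ≈ -2.8374e-5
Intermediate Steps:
o(P) = -2*P
l = -2321 (l = -9 + (11 + 6)²*(-8) = -9 + 17²*(-8) = -9 + 289*(-8) = -9 - 2312 = -2321)
R = -6580 (R = -(-1316)*(-5) = -658*10 = -6580)
p = -962680441/33585 (p = (1/(-33585) - 2321) - 26343 = (-1/33585 - 2321) - 26343 = -77950786/33585 - 26343 = -962680441/33585 ≈ -28664.)
1/(p + R) = 1/(-962680441/33585 - 6580) = 1/(-1183669741/33585) = -33585/1183669741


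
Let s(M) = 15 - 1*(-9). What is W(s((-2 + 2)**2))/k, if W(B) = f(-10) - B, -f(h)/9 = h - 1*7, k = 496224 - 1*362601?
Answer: 43/44541 ≈ 0.00096540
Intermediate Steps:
k = 133623 (k = 496224 - 362601 = 133623)
f(h) = 63 - 9*h (f(h) = -9*(h - 1*7) = -9*(h - 7) = -9*(-7 + h) = 63 - 9*h)
s(M) = 24 (s(M) = 15 + 9 = 24)
W(B) = 153 - B (W(B) = (63 - 9*(-10)) - B = (63 + 90) - B = 153 - B)
W(s((-2 + 2)**2))/k = (153 - 1*24)/133623 = (153 - 24)*(1/133623) = 129*(1/133623) = 43/44541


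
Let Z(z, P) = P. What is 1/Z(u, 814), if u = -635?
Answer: 1/814 ≈ 0.0012285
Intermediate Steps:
1/Z(u, 814) = 1/814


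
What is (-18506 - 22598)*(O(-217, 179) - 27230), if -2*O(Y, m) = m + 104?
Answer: 1125078136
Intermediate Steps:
O(Y, m) = -52 - m/2 (O(Y, m) = -(m + 104)/2 = -(104 + m)/2 = -52 - m/2)
(-18506 - 22598)*(O(-217, 179) - 27230) = (-18506 - 22598)*((-52 - 1/2*179) - 27230) = -41104*((-52 - 179/2) - 27230) = -41104*(-283/2 - 27230) = -41104*(-54743/2) = 1125078136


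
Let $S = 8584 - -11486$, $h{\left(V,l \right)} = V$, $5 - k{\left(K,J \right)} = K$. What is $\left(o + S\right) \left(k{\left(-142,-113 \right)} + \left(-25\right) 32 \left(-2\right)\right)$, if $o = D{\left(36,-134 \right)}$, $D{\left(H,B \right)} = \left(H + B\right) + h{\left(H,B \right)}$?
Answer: $34953976$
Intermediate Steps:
$k{\left(K,J \right)} = 5 - K$
$D{\left(H,B \right)} = B + 2 H$ ($D{\left(H,B \right)} = \left(H + B\right) + H = \left(B + H\right) + H = B + 2 H$)
$o = -62$ ($o = -134 + 2 \cdot 36 = -134 + 72 = -62$)
$S = 20070$ ($S = 8584 + 11486 = 20070$)
$\left(o + S\right) \left(k{\left(-142,-113 \right)} + \left(-25\right) 32 \left(-2\right)\right) = \left(-62 + 20070\right) \left(\left(5 - -142\right) + \left(-25\right) 32 \left(-2\right)\right) = 20008 \left(\left(5 + 142\right) - -1600\right) = 20008 \left(147 + 1600\right) = 20008 \cdot 1747 = 34953976$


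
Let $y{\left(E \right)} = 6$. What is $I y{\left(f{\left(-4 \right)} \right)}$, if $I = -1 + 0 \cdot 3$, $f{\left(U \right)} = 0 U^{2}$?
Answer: $-6$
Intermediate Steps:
$f{\left(U \right)} = 0$
$I = -1$ ($I = -1 + 0 = -1$)
$I y{\left(f{\left(-4 \right)} \right)} = \left(-1\right) 6 = -6$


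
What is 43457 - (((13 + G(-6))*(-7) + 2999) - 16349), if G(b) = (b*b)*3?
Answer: 57654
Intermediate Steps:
G(b) = 3*b² (G(b) = b²*3 = 3*b²)
43457 - (((13 + G(-6))*(-7) + 2999) - 16349) = 43457 - (((13 + 3*(-6)²)*(-7) + 2999) - 16349) = 43457 - (((13 + 3*36)*(-7) + 2999) - 16349) = 43457 - (((13 + 108)*(-7) + 2999) - 16349) = 43457 - ((121*(-7) + 2999) - 16349) = 43457 - ((-847 + 2999) - 16349) = 43457 - (2152 - 16349) = 43457 - 1*(-14197) = 43457 + 14197 = 57654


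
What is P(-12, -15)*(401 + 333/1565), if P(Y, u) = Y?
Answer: -7534776/1565 ≈ -4814.6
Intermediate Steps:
P(-12, -15)*(401 + 333/1565) = -12*(401 + 333/1565) = -12*627898/1565 = -7534776/1565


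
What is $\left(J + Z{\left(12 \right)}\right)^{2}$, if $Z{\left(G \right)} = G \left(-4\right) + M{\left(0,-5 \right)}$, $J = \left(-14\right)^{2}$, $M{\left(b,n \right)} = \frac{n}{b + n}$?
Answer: $22201$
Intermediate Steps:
$J = 196$
$Z{\left(G \right)} = 1 - 4 G$ ($Z{\left(G \right)} = G \left(-4\right) - \frac{5}{0 - 5} = - 4 G - \frac{5}{-5} = - 4 G - -1 = - 4 G + 1 = 1 - 4 G$)
$\left(J + Z{\left(12 \right)}\right)^{2} = \left(196 + \left(1 - 48\right)\right)^{2} = \left(196 - 47\right)^{2} = 149^{2} = 22201$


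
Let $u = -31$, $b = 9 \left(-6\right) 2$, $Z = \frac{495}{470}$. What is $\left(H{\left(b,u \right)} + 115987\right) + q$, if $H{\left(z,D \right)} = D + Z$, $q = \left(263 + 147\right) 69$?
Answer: $\frac{13559223}{94} \approx 1.4425 \cdot 10^{5}$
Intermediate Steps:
$Z = \frac{99}{94}$ ($Z = 495 \cdot \frac{1}{470} = \frac{99}{94} \approx 1.0532$)
$b = -108$ ($b = \left(-54\right) 2 = -108$)
$q = 28290$ ($q = 410 \cdot 69 = 28290$)
$H{\left(z,D \right)} = \frac{99}{94} + D$ ($H{\left(z,D \right)} = D + \frac{99}{94} = \frac{99}{94} + D$)
$\left(H{\left(b,u \right)} + 115987\right) + q = \left(\left(\frac{99}{94} - 31\right) + 115987\right) + 28290 = \left(- \frac{2815}{94} + 115987\right) + 28290 = \frac{10899963}{94} + 28290 = \frac{13559223}{94}$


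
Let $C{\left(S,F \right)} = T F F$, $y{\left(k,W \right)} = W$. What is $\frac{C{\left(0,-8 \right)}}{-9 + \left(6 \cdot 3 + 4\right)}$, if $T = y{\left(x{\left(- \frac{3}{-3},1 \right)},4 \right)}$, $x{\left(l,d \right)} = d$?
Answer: $\frac{256}{13} \approx 19.692$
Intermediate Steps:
$T = 4$
$C{\left(S,F \right)} = 4 F^{2}$ ($C{\left(S,F \right)} = 4 F F = 4 F^{2}$)
$\frac{C{\left(0,-8 \right)}}{-9 + \left(6 \cdot 3 + 4\right)} = \frac{4 \left(-8\right)^{2}}{-9 + \left(6 \cdot 3 + 4\right)} = \frac{4 \cdot 64}{-9 + \left(18 + 4\right)} = \frac{1}{-9 + 22} \cdot 256 = \frac{1}{13} \cdot 256 = \frac{256}{13}$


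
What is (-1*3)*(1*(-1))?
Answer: 3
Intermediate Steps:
(-1*3)*(1*(-1)) = -3*(-1) = 3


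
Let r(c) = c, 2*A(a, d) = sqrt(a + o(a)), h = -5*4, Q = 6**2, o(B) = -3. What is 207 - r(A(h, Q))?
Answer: 207 - I*sqrt(23)/2 ≈ 207.0 - 2.3979*I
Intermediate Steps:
Q = 36
h = -20
A(a, d) = sqrt(-3 + a)/2 (A(a, d) = sqrt(a - 3)/2 = sqrt(-3 + a)/2)
207 - r(A(h, Q)) = 207 - sqrt(-3 - 20)/2 = 207 - sqrt(-23)/2 = 207 - I*sqrt(23)/2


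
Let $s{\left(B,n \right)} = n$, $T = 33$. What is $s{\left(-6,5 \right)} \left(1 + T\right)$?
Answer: $170$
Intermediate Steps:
$s{\left(-6,5 \right)} \left(1 + T\right) = 5 \left(1 + 33\right) = 5 \cdot 34 = 170$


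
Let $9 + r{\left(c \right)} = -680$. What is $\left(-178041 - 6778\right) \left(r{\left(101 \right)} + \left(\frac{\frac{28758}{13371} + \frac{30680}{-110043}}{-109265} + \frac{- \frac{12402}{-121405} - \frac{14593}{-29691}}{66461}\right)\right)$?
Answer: $\frac{295367436387383223368738828144674}{2319512783837393558103495} \approx 1.2734 \cdot 10^{8}$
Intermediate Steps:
$r{\left(c \right)} = -689$ ($r{\left(c \right)} = -9 - 680 = -689$)
$\left(-178041 - 6778\right) \left(r{\left(101 \right)} + \left(\frac{\frac{28758}{13371} + \frac{30680}{-110043}}{-109265} + \frac{- \frac{12402}{-121405} - \frac{14593}{-29691}}{66461}\right)\right) = \left(-178041 - 6778\right) \left(-689 + \left(\frac{\frac{28758}{13371} + \frac{30680}{-110043}}{-109265} + \frac{- \frac{12402}{-121405} - \frac{14593}{-29691}}{66461}\right)\right) = - 184819 \left(-689 + \left(\left(28758 \cdot \frac{1}{13371} + 30680 \left(- \frac{1}{110043}\right)\right) \left(- \frac{1}{109265}\right) + \left(\left(-12402\right) \left(- \frac{1}{121405}\right) - - \frac{14593}{29691}\right) \frac{1}{66461}\right)\right) = - 184819 \left(-689 + \left(\left(\frac{9586}{4457} - \frac{30680}{110043}\right) \left(- \frac{1}{109265}\right) + \left(\frac{12402}{121405} + \frac{14593}{29691}\right) \frac{1}{66461}\right)\right) = - 184819 \left(-689 + \left(\frac{918131438}{490461651} \left(- \frac{1}{109265}\right) + \frac{2139890947}{3604635855} \cdot \frac{1}{66461}\right)\right) = - 184819 \left(-689 + \left(- \frac{918131438}{53590292296515} + \frac{2139890947}{239567703559155}\right)\right) = - 184819 \left(-689 - \frac{19020281632290588991}{2319512783837393558103495}\right) = \left(-184819\right) \left(- \frac{1598144327084245793823897046}{2319512783837393558103495}\right) = \frac{295367436387383223368738828144674}{2319512783837393558103495}$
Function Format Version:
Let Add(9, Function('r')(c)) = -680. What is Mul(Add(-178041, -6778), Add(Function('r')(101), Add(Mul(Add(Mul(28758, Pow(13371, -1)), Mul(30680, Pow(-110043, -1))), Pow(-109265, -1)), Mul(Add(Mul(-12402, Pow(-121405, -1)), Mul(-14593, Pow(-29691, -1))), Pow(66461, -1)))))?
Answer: Rational(295367436387383223368738828144674, 2319512783837393558103495) ≈ 1.2734e+8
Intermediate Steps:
Function('r')(c) = -689 (Function('r')(c) = Add(-9, -680) = -689)
Mul(Add(-178041, -6778), Add(Function('r')(101), Add(Mul(Add(Mul(28758, Pow(13371, -1)), Mul(30680, Pow(-110043, -1))), Pow(-109265, -1)), Mul(Add(Mul(-12402, Pow(-121405, -1)), Mul(-14593, Pow(-29691, -1))), Pow(66461, -1))))) = Mul(Add(-178041, -6778), Add(-689, Add(Mul(Add(Mul(28758, Pow(13371, -1)), Mul(30680, Pow(-110043, -1))), Pow(-109265, -1)), Mul(Add(Mul(-12402, Pow(-121405, -1)), Mul(-14593, Pow(-29691, -1))), Pow(66461, -1))))) = Mul(-184819, Add(-689, Add(Mul(Add(Mul(28758, Rational(1, 13371)), Mul(30680, Rational(-1, 110043))), Rational(-1, 109265)), Mul(Add(Mul(-12402, Rational(-1, 121405)), Mul(-14593, Rational(-1, 29691))), Rational(1, 66461))))) = Mul(-184819, Add(-689, Add(Mul(Add(Rational(9586, 4457), Rational(-30680, 110043)), Rational(-1, 109265)), Mul(Add(Rational(12402, 121405), Rational(14593, 29691)), Rational(1, 66461))))) = Mul(-184819, Add(-689, Add(Mul(Rational(918131438, 490461651), Rational(-1, 109265)), Mul(Rational(2139890947, 3604635855), Rational(1, 66461))))) = Mul(-184819, Add(-689, Add(Rational(-918131438, 53590292296515), Rational(2139890947, 239567703559155)))) = Mul(-184819, Add(-689, Rational(-19020281632290588991, 2319512783837393558103495))) = Mul(-184819, Rational(-1598144327084245793823897046, 2319512783837393558103495)) = Rational(295367436387383223368738828144674, 2319512783837393558103495)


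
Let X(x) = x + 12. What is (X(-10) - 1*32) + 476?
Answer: 446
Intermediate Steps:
X(x) = 12 + x
(X(-10) - 1*32) + 476 = ((12 - 10) - 1*32) + 476 = (2 - 32) + 476 = -30 + 476 = 446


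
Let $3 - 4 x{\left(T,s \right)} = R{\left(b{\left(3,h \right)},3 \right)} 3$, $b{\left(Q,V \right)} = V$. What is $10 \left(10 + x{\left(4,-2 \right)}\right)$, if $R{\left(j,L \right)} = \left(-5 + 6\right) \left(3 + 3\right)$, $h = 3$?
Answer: $\frac{125}{2} \approx 62.5$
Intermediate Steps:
$R{\left(j,L \right)} = 6$ ($R{\left(j,L \right)} = 1 \cdot 6 = 6$)
$x{\left(T,s \right)} = - \frac{15}{4}$ ($x{\left(T,s \right)} = \frac{3}{4} - \frac{6 \cdot 3}{4} = \frac{3}{4} - \frac{9}{2} = - \frac{15}{4}$)
$10 \left(10 + x{\left(4,-2 \right)}\right) = 10 \left(10 - \frac{15}{4}\right) = 10 \cdot \frac{25}{4} = \frac{125}{2}$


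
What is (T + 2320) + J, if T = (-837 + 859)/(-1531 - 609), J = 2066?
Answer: 4693009/1070 ≈ 4386.0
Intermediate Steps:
T = -11/1070 (T = 22/(-2140) = 22*(-1/2140) = -11/1070 ≈ -0.010280)
(T + 2320) + J = (-11/1070 + 2320) + 2066 = 2482389/1070 + 2066 = 4693009/1070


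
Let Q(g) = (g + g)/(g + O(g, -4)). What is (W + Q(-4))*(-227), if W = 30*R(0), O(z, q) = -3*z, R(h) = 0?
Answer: 227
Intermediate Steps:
Q(g) = -1 (Q(g) = (g + g)/(g - 3*g) = (2*g)/((-2*g)) = (2*g)*(-1/(2*g)) = -1)
W = 0 (W = 30*0 = 0)
(W + Q(-4))*(-227) = (0 - 1)*(-227) = -1*(-227) = 227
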